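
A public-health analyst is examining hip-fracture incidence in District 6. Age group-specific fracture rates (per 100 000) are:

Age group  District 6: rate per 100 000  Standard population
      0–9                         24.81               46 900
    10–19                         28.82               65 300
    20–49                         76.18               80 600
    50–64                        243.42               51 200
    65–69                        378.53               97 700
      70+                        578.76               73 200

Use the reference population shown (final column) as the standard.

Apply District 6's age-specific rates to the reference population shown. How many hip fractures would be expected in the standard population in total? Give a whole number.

Expected hip fractures = Σ (standard pop × age-specific rate ÷ 100 000)
= 46 900×24.81/100 000 + 65 300×28.82/100 000 + 80 600×76.18/100 000 + 51 200×243.42/100 000 + 97 700×378.53/100 000 + 73 200×578.76/100 000
= 11.64 + 18.82 + 61.40 + 124.63 + 369.82 + 423.65 = 1009.96.

1010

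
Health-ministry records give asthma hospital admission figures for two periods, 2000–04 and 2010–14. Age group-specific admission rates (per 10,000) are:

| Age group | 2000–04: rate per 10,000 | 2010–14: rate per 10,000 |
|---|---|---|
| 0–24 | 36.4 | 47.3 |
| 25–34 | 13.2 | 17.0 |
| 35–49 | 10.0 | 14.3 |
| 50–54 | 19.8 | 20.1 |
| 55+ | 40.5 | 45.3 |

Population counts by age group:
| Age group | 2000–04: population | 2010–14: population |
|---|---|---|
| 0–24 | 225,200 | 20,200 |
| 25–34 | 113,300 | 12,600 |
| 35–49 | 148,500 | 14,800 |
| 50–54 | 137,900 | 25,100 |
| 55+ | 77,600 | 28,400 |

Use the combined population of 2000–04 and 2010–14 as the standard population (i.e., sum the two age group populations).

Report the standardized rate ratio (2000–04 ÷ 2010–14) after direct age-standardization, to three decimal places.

0.817

Combined standard total = 803,600; weights = 0.3054, 0.1567, 0.2032, 0.2028, 0.1319.
2000–04: 0.3054×36.4 + 0.1567×13.2 + 0.2032×10.0 + 0.2028×19.8 + 0.1319×40.5 = 24.5742 per 10,000.
2010–14: 0.3054×47.3 + 0.1567×17.0 + 0.2032×14.3 + 0.2028×20.1 + 0.1319×45.3 = 30.0660 per 10,000.
Ratio = 24.5742 ÷ 30.0660 = 0.81734.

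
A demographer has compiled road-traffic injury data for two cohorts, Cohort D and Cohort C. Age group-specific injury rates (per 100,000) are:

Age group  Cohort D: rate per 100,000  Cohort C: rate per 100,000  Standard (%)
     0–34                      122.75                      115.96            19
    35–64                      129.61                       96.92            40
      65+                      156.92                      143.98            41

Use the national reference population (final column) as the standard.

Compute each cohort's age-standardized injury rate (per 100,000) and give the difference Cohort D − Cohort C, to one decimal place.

19.7

Standard weights: 0.19, 0.40, 0.41.
Cohort D: 0.1900×122.75 + 0.4000×129.61 + 0.4100×156.92 = 139.5037 per 100,000.
Cohort C: 0.1900×115.96 + 0.4000×96.92 + 0.4100×143.98 = 119.8322 per 100,000.
Difference = 139.5037 − 119.8322 = 19.6715.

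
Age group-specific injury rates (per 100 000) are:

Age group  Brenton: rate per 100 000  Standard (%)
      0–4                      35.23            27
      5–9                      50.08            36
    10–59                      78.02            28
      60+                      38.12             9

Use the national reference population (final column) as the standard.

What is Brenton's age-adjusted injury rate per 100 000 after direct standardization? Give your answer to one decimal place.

Standard weights: 0.27, 0.36, 0.28, 0.09.
Standardized rate: 0.2700×35.23 + 0.3600×50.08 + 0.2800×78.02 + 0.0900×38.12 = 52.8173 per 100 000.

52.8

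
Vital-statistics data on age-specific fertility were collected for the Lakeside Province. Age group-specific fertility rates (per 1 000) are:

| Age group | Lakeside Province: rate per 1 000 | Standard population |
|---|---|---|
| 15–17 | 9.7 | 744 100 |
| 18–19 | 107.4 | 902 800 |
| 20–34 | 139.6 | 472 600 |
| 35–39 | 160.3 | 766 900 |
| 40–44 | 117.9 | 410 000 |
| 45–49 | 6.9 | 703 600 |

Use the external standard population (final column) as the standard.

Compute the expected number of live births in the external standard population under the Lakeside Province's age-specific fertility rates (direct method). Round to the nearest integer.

346281

Expected live births = Σ (standard pop × age-specific rate ÷ 1 000)
= 744 100×9.7/1 000 + 902 800×107.4/1 000 + 472 600×139.6/1 000 + 766 900×160.3/1 000 + 410 000×117.9/1 000 + 703 600×6.9/1 000
= 7217.77 + 96960.72 + 65974.96 + 122934.07 + 48339.00 + 4854.84 = 346281.36.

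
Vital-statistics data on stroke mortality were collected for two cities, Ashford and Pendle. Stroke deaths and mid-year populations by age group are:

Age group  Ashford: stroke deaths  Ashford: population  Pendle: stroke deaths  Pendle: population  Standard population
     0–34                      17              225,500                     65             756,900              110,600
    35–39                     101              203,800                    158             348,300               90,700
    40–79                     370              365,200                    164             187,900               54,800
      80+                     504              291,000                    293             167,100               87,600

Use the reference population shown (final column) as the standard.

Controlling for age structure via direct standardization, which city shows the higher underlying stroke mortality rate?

Age-specific rates per 100,000 for Ashford: 7.54, 49.56, 101.31, 173.20.
For Pendle: 8.59, 45.36, 87.28, 175.34.
Standard total = 343,700; weights = 0.3218, 0.2639, 0.1594, 0.2549.
Ashford: 0.3218×7.54 + 0.2639×49.56 + 0.1594×101.31 + 0.2549×173.20 = 75.8008 per 100,000.
Pendle: 0.3218×8.59 + 0.2639×45.36 + 0.1594×87.28 + 0.2549×175.34 = 73.3411 per 100,000.

Ashford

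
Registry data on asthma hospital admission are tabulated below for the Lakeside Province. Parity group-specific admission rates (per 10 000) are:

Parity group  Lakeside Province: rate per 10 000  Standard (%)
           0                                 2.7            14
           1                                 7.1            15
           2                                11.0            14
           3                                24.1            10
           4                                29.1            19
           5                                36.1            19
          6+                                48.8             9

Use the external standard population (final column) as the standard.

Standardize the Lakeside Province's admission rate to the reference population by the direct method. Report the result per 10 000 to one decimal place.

22.2

Standard weights: 0.14, 0.15, 0.14, 0.10, 0.19, 0.19, 0.09.
Standardized rate: 0.1400×2.7 + 0.1500×7.1 + 0.1400×11.0 + 0.1000×24.1 + 0.1900×29.1 + 0.1900×36.1 + 0.0900×48.8 = 22.1730 per 10 000.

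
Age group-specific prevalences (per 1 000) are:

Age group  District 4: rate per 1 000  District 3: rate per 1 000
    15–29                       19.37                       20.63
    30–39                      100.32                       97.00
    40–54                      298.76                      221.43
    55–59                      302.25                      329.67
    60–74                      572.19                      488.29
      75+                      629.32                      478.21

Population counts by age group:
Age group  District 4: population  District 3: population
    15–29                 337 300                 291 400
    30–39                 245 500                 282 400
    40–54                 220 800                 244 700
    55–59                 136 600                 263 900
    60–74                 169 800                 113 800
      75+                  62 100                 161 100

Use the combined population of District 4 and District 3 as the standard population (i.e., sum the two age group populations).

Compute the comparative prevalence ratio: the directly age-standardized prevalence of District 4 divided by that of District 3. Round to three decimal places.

Combined standard total = 2 529 400; weights = 0.2486, 0.2087, 0.1840, 0.1583, 0.1121, 0.0882.
District 4: 0.2486×19.37 + 0.2087×100.32 + 0.1840×298.76 + 0.1583×302.25 + 0.1121×572.19 + 0.0882×629.32 = 248.2795 per 1 000.
District 3: 0.2486×20.63 + 0.2087×97.00 + 0.1840×221.43 + 0.1583×329.67 + 0.1121×488.29 + 0.0882×478.21 = 215.2686 per 1 000.
Ratio = 248.2795 ÷ 215.2686 = 1.15335.

1.153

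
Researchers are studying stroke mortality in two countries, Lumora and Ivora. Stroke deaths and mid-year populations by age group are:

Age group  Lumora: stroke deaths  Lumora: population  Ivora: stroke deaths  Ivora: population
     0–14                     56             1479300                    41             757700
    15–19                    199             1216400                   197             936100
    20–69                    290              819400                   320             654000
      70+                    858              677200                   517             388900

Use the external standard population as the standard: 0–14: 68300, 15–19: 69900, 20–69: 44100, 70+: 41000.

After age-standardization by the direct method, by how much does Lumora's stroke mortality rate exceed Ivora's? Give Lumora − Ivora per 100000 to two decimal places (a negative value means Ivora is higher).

-5.78

Age-specific rates per 100000 for Lumora: 3.79, 16.36, 35.39, 126.70.
For Ivora: 5.41, 21.04, 48.93, 132.94.
Standard total = 223300; weights = 0.3059, 0.3130, 0.1975, 0.1836.
Lumora: 0.3059×3.79 + 0.3130×16.36 + 0.1975×35.39 + 0.1836×126.70 = 36.5316 per 100000.
Ivora: 0.3059×5.41 + 0.3130×21.04 + 0.1975×48.93 + 0.1836×132.94 = 42.3149 per 100000.
Difference = 36.5316 − 42.3149 = -5.7833.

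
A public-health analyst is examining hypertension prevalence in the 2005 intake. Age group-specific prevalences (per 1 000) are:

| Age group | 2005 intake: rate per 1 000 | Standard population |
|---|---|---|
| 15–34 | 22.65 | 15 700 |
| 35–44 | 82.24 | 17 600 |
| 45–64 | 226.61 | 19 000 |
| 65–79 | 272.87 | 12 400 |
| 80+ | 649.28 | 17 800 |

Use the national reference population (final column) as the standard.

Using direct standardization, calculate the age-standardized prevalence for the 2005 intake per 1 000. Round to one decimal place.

Standard total = 82 500; weights = 0.1903, 0.2133, 0.2303, 0.1503, 0.2158.
Standardized rate: 0.1903×22.65 + 0.2133×82.24 + 0.2303×226.61 + 0.1503×272.87 + 0.2158×649.28 = 255.1441 per 1 000.

255.1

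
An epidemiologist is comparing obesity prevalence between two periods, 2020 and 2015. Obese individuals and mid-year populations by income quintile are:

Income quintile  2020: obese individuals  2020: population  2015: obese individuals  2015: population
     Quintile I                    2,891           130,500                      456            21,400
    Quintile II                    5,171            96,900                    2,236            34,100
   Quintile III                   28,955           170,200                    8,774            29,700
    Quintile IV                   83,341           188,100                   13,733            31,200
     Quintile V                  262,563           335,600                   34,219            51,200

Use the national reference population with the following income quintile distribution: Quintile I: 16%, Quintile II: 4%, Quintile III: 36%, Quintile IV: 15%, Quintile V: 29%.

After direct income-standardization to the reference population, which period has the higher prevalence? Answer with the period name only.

2015

Income-specific rates per 1,000 for 2020: 22.153, 53.364, 170.123, 443.068, 782.369.
For 2015: 21.308, 65.572, 295.421, 440.160, 668.340.
Standard weights: 0.16, 0.04, 0.36, 0.15, 0.29.
2020: 0.1600×22.153 + 0.0400×53.364 + 0.3600×170.123 + 0.1500×443.068 + 0.2900×782.369 = 360.2706 per 1,000.
2015: 0.1600×21.308 + 0.0400×65.572 + 0.3600×295.421 + 0.1500×440.160 + 0.2900×668.340 = 372.2263 per 1,000.
The crude rates (415.63 vs 354.52) would put 2020 higher, but that reflects its income composition; once standardized to a common income structure, 2015 has the higher underlying rate.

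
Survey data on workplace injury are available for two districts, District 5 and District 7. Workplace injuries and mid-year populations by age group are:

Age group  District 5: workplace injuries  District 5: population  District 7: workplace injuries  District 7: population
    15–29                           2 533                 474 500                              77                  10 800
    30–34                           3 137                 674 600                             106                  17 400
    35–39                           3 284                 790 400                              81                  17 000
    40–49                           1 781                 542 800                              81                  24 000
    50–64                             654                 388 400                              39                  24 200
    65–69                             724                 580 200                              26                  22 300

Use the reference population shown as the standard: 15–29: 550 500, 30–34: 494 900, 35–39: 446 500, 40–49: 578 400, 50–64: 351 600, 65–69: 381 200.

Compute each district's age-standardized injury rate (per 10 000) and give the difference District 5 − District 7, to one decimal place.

Age-specific rates per 10 000 for District 5: 53.38, 46.50, 41.55, 32.81, 16.84, 12.48.
For District 7: 71.30, 60.92, 47.65, 33.75, 16.12, 11.66.
Standard total = 2 803 100; weights = 0.1964, 0.1766, 0.1593, 0.2063, 0.1254, 0.1360.
District 5: 0.1964×53.38 + 0.1766×46.50 + 0.1593×41.55 + 0.2063×32.81 + 0.1254×16.84 + 0.1360×12.48 = 35.8915 per 10 000.
District 7: 0.1964×71.30 + 0.1766×60.92 + 0.1593×47.65 + 0.2063×33.75 + 0.1254×16.12 + 0.1360×11.66 = 42.9182 per 10 000.
Difference = 35.8915 − 42.9182 = -7.0267.

-7.0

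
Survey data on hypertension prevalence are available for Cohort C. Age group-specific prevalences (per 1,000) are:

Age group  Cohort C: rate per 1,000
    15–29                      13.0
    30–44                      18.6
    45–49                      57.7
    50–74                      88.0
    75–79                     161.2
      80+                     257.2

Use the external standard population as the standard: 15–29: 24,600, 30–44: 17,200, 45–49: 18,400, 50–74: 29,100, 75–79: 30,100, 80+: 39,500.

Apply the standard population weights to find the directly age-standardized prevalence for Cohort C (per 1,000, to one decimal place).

121.3

Standard total = 158,900; weights = 0.1548, 0.1082, 0.1158, 0.1831, 0.1894, 0.2486.
Standardized rate: 0.1548×13.0 + 0.1082×18.6 + 0.1158×57.7 + 0.1831×88.0 + 0.1894×161.2 + 0.2486×257.2 = 121.2947 per 1,000.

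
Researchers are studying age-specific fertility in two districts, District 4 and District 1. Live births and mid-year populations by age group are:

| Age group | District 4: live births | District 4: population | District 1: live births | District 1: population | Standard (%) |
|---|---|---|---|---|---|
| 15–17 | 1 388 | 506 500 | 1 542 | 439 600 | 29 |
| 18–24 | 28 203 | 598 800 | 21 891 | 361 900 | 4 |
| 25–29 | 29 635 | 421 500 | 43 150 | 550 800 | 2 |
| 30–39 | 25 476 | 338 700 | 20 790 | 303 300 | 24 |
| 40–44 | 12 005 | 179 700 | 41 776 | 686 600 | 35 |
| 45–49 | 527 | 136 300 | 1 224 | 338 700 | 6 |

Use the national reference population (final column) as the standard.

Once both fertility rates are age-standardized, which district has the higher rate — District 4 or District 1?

Age-specific rates per 1 000 for District 4: 2.740, 47.099, 70.308, 75.217, 66.806, 3.866.
For District 1: 3.508, 60.489, 78.341, 68.546, 60.845, 3.614.
Standard weights: 0.29, 0.04, 0.02, 0.24, 0.35, 0.06.
District 4: 0.2900×2.740 + 0.0400×47.099 + 0.0200×70.308 + 0.2400×75.217 + 0.3500×66.806 + 0.0600×3.866 = 45.7509 per 1 000.
District 1: 0.2900×3.508 + 0.0400×60.489 + 0.0200×78.341 + 0.2400×68.546 + 0.3500×60.845 + 0.0600×3.614 = 42.9671 per 1 000.
The crude rates (44.57 vs 48.63) would put District 1 higher, but that reflects its age composition; once standardized to a common age structure, District 4 has the higher underlying rate.

District 4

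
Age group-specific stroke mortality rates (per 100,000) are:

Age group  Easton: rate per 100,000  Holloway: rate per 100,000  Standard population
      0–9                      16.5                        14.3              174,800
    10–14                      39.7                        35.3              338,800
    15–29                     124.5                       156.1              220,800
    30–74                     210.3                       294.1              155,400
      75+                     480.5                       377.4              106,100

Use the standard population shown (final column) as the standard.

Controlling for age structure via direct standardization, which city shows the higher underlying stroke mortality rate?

Standard total = 995,900; weights = 0.1755, 0.3402, 0.2217, 0.1560, 0.1065.
Easton: 0.1755×16.5 + 0.3402×39.7 + 0.2217×124.5 + 0.1560×210.3 + 0.1065×480.5 = 128.0107 per 100,000.
Holloway: 0.1755×14.3 + 0.3402×35.3 + 0.2217×156.1 + 0.1560×294.1 + 0.1065×377.4 = 135.2259 per 100,000.

Holloway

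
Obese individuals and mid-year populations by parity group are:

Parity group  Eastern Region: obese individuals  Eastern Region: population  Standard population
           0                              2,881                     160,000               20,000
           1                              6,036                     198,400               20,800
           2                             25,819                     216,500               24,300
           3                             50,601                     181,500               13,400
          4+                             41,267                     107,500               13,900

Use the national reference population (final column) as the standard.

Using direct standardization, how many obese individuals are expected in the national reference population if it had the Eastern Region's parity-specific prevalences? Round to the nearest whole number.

Parity-specific rates per 1,000 for the Eastern Region: 18.006, 30.423, 119.256, 278.793, 383.879.
Expected obese individuals = Σ (standard pop × parity-specific rate ÷ 1,000)
= 20,000×18.006/1,000 + 20,800×30.423/1,000 + 24,300×119.256/1,000 + 13,400×278.793/1,000 + 13,900×383.879/1,000
= 360.12 + 632.81 + 2897.93 + 3735.83 + 5335.92 = 12962.61.

12963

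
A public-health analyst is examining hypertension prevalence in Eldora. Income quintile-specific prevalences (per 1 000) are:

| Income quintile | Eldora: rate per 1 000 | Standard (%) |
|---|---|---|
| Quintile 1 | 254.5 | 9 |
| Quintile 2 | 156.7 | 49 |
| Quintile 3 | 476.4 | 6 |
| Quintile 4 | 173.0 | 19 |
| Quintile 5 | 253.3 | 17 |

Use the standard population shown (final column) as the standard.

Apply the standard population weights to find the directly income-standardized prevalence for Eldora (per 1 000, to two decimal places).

204.20

Standard weights: 0.09, 0.49, 0.06, 0.19, 0.17.
Standardized rate: 0.0900×254.5 + 0.4900×156.7 + 0.0600×476.4 + 0.1900×173.0 + 0.1700×253.3 = 204.2030 per 1 000.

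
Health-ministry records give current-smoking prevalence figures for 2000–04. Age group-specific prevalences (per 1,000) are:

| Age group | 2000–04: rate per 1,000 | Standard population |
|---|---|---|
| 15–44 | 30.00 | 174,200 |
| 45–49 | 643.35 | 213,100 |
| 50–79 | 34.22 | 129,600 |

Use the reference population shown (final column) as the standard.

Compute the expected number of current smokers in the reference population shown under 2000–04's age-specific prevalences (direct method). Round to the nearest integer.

146759

Expected current smokers = Σ (standard pop × age-specific rate ÷ 1,000)
= 174,200×30.00/1,000 + 213,100×643.35/1,000 + 129,600×34.22/1,000
= 5226.00 + 137097.89 + 4434.91 = 146758.80.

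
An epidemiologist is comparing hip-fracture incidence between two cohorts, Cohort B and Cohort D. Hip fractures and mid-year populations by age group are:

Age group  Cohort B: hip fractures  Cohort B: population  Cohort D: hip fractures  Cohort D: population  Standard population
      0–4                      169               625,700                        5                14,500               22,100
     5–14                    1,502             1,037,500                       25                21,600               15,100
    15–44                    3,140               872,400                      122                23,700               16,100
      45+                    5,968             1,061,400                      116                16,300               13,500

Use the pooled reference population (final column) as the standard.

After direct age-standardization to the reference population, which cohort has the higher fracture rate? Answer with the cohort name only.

Cohort D

Age-specific rates per 100,000 for Cohort B: 27.01, 144.77, 359.93, 562.28.
For Cohort D: 34.48, 115.74, 514.77, 711.66.
Standard total = 66,800; weights = 0.3308, 0.2260, 0.2410, 0.2021.
Cohort B: 0.3308×27.01 + 0.2260×144.77 + 0.2410×359.93 + 0.2021×562.28 = 242.0435 per 100,000.
Cohort D: 0.3308×34.48 + 0.2260×115.74 + 0.2410×514.77 + 0.2021×711.66 = 305.4623 per 100,000.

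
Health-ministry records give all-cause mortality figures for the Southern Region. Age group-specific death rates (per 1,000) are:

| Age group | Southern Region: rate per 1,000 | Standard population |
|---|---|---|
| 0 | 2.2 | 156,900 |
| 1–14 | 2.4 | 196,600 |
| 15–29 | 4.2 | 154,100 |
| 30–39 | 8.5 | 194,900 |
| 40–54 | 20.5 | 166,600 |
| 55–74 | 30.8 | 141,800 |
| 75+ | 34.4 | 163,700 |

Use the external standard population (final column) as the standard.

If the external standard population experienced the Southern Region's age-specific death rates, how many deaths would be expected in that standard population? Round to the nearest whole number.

16535

Expected deaths = Σ (standard pop × age-specific rate ÷ 1,000)
= 156,900×2.2/1,000 + 196,600×2.4/1,000 + 154,100×4.2/1,000 + 194,900×8.5/1,000 + 166,600×20.5/1,000 + 141,800×30.8/1,000 + 163,700×34.4/1,000
= 345.18 + 471.84 + 647.22 + 1656.65 + 3415.30 + 4367.44 + 5631.28 = 16534.91.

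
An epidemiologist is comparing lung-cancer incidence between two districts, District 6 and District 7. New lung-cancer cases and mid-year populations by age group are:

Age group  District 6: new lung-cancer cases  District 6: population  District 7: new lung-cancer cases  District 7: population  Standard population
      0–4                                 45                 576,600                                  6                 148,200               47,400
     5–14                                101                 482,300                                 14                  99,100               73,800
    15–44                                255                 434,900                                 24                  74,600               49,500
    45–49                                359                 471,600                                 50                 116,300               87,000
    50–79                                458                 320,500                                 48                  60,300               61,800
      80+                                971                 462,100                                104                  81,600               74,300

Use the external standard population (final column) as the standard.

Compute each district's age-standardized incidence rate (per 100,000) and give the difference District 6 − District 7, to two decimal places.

Age-specific rates per 100,000 for District 6: 7.80, 20.94, 58.63, 76.12, 142.90, 210.13.
For District 7: 4.05, 14.13, 32.17, 42.99, 79.60, 127.45.
Standard total = 393,800; weights = 0.1204, 0.1874, 0.1257, 0.2209, 0.1569, 0.1887.
District 6: 0.1204×7.80 + 0.1874×20.94 + 0.1257×58.63 + 0.2209×76.12 + 0.1569×142.90 + 0.1887×210.13 = 91.1233 per 100,000.
District 7: 0.1204×4.05 + 0.1874×14.13 + 0.1257×32.17 + 0.2209×42.99 + 0.1569×79.60 + 0.1887×127.45 = 53.2156 per 100,000.
Difference = 91.1233 − 53.2156 = 37.9077.

37.91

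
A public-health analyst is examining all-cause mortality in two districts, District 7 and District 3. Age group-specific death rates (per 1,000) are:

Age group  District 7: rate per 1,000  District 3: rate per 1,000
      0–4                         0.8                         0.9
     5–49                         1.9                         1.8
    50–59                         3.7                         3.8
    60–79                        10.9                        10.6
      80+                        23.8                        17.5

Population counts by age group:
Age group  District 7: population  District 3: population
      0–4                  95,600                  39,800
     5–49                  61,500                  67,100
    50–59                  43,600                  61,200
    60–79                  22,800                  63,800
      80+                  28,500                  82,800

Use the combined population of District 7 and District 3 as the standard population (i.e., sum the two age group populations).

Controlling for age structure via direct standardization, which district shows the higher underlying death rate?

Combined standard total = 566,700; weights = 0.2389, 0.2269, 0.1849, 0.1528, 0.1964.
District 7: 0.2389×0.8 + 0.2269×1.9 + 0.1849×3.7 + 0.1528×10.9 + 0.1964×23.8 = 7.6466 per 1,000.
District 3: 0.2389×0.9 + 0.2269×1.8 + 0.1849×3.8 + 0.1528×10.6 + 0.1964×17.5 = 6.3831 per 1,000.
The crude rates (5.09 vs 7.99) would put District 3 higher, but that reflects its age composition; once standardized to a common age structure, District 7 has the higher underlying rate.

District 7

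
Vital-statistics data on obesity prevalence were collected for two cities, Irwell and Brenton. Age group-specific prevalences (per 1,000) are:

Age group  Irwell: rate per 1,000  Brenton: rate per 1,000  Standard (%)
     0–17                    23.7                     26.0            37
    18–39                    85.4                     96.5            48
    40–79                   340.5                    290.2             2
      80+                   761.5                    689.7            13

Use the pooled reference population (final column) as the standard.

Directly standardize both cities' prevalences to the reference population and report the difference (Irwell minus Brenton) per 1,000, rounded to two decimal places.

Standard weights: 0.37, 0.48, 0.02, 0.13.
Irwell: 0.3700×23.7 + 0.4800×85.4 + 0.0200×340.5 + 0.1300×761.5 = 155.5660 per 1,000.
Brenton: 0.3700×26.0 + 0.4800×96.5 + 0.0200×290.2 + 0.1300×689.7 = 151.4050 per 1,000.
Difference = 155.5660 − 151.4050 = 4.1610.

4.16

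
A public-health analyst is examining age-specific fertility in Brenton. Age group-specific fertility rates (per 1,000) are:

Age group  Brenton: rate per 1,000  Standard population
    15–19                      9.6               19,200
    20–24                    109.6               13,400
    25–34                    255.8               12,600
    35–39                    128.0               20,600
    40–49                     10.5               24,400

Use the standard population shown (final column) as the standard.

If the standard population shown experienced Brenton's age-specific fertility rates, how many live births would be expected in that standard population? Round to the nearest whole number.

Expected live births = Σ (standard pop × age-specific rate ÷ 1,000)
= 19,200×9.6/1,000 + 13,400×109.6/1,000 + 12,600×255.8/1,000 + 20,600×128.0/1,000 + 24,400×10.5/1,000
= 184.32 + 1468.64 + 3223.08 + 2636.80 + 256.20 = 7769.04.

7769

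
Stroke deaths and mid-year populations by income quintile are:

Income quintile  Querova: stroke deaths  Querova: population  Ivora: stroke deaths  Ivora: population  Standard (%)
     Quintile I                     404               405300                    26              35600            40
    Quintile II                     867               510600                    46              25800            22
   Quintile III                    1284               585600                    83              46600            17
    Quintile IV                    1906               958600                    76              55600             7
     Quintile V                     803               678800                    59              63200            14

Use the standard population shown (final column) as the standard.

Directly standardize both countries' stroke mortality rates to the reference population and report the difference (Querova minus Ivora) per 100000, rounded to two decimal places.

23.63

Income-specific rates per 100000 for Querova: 99.68, 169.80, 219.26, 198.83, 118.30.
For Ivora: 73.03, 178.29, 178.11, 136.69, 93.35.
Standard weights: 0.40, 0.22, 0.17, 0.07, 0.14.
Querova: 0.4000×99.68 + 0.2200×169.80 + 0.1700×219.26 + 0.0700×198.83 + 0.1400×118.30 = 144.9821 per 100000.
Ivora: 0.4000×73.03 + 0.2200×178.29 + 0.1700×178.11 + 0.0700×136.69 + 0.1400×93.35 = 121.3552 per 100000.
Difference = 144.9821 − 121.3552 = 23.6269.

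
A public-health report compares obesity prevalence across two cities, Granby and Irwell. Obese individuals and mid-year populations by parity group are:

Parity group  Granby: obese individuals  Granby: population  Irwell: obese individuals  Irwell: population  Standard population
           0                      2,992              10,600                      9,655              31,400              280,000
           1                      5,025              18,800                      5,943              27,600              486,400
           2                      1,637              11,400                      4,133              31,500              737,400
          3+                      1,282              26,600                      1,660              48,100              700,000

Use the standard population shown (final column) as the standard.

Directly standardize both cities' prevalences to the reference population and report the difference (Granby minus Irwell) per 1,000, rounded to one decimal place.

Parity-specific rates per 1,000 for Granby: 282.264, 267.287, 143.596, 48.195.
For Irwell: 307.484, 215.326, 131.206, 34.511.
Standard total = 2,203,800; weights = 0.1271, 0.2207, 0.3346, 0.3176.
Granby: 0.1271×282.264 + 0.2207×267.287 + 0.3346×143.596 + 0.3176×48.195 = 158.2119 per 1,000.
Irwell: 0.1271×307.484 + 0.2207×215.326 + 0.3346×131.206 + 0.3176×34.511 = 141.4555 per 1,000.
Difference = 158.2119 − 141.4555 = 16.7564.

16.8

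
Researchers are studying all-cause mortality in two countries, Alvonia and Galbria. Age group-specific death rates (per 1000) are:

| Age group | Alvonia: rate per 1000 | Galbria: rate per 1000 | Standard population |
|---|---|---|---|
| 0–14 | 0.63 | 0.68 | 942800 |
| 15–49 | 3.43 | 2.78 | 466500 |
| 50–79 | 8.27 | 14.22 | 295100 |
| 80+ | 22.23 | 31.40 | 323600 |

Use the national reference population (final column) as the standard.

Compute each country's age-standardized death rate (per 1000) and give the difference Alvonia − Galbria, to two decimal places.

-2.20

Standard total = 2028000; weights = 0.4649, 0.2300, 0.1455, 0.1596.
Alvonia: 0.4649×0.63 + 0.2300×3.43 + 0.1455×8.27 + 0.1596×22.23 = 5.8324 per 1000.
Galbria: 0.4649×0.68 + 0.2300×2.78 + 0.1455×14.22 + 0.1596×31.40 = 8.0352 per 1000.
Difference = 5.8324 − 8.0352 = -2.2027.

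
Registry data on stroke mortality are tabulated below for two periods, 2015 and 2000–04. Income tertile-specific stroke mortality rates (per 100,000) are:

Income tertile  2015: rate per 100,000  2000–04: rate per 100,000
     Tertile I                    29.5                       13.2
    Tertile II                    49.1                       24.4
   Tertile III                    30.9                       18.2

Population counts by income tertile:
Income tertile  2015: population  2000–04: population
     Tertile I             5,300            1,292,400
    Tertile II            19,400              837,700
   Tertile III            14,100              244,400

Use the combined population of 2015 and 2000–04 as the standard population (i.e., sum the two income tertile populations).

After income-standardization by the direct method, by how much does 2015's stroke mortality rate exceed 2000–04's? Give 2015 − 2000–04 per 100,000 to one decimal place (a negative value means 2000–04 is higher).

18.9

Combined standard total = 2,413,300; weights = 0.5377, 0.3552, 0.1071.
2015: 0.5377×29.5 + 0.3552×49.1 + 0.1071×30.9 = 36.6110 per 100,000.
2000–04: 0.5377×13.2 + 0.3552×24.4 + 0.1071×18.2 = 17.7133 per 100,000.
Difference = 36.6110 − 17.7133 = 18.8977.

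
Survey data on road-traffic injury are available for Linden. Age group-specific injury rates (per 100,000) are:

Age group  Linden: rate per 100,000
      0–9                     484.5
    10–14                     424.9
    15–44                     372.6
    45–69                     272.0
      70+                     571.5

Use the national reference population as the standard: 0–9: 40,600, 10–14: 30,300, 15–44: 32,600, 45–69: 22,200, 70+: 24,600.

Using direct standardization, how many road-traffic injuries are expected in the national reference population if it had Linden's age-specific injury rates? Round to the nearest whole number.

Expected road-traffic injuries = Σ (standard pop × age-specific rate ÷ 100,000)
= 40,600×484.5/100,000 + 30,300×424.9/100,000 + 32,600×372.6/100,000 + 22,200×272.0/100,000 + 24,600×571.5/100,000
= 196.71 + 128.74 + 121.47 + 60.38 + 140.59 = 647.89.

648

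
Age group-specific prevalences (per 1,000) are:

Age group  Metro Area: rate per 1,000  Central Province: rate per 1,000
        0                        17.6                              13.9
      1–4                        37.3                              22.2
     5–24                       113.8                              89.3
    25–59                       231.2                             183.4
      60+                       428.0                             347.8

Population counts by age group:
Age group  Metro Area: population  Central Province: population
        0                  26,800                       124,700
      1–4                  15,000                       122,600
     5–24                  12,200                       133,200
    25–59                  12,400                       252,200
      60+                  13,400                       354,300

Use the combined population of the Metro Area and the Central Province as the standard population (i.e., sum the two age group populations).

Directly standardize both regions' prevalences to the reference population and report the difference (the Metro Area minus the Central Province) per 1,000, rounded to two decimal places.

Combined standard total = 1,066,800; weights = 0.1420, 0.1290, 0.1363, 0.2480, 0.3447.
The Metro Area: 0.1420×17.6 + 0.1290×37.3 + 0.1363×113.8 + 0.2480×231.2 + 0.3447×428.0 = 227.6870 per 1,000.
The Central Province: 0.1420×13.9 + 0.1290×22.2 + 0.1363×89.3 + 0.2480×183.4 + 0.3447×347.8 = 182.3758 per 1,000.
Difference = 227.6870 − 182.3758 = 45.3112.

45.31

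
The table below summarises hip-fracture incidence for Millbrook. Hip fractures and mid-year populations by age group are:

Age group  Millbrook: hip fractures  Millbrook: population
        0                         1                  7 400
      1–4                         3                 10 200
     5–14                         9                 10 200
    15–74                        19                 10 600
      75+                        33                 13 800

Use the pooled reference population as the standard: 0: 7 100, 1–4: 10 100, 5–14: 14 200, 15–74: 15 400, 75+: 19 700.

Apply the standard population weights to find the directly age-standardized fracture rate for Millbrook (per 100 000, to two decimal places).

137.10

Age-specific rates per 100 000 for Millbrook: 13.51, 29.41, 88.24, 179.25, 239.13.
Standard total = 66 500; weights = 0.1068, 0.1519, 0.2135, 0.2316, 0.2962.
Standardized rate: 0.1068×13.51 + 0.1519×29.41 + 0.2135×88.24 + 0.2316×179.25 + 0.2962×239.13 = 137.1006 per 100 000.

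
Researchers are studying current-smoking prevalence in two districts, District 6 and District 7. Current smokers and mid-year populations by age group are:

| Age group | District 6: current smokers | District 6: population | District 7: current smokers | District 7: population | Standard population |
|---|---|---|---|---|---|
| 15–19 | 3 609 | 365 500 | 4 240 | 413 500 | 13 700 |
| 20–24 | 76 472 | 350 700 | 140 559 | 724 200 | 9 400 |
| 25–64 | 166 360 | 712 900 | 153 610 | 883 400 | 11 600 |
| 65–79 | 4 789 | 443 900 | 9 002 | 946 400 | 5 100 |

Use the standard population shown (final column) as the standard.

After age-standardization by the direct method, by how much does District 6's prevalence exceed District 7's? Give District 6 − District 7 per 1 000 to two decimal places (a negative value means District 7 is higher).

23.03

Age-specific rates per 1 000 for District 6: 9.874, 218.055, 233.357, 10.788.
For District 7: 10.254, 194.089, 173.885, 9.512.
Standard total = 39 800; weights = 0.3442, 0.2362, 0.2915, 0.1281.
District 6: 0.3442×9.874 + 0.2362×218.055 + 0.2915×233.357 + 0.1281×10.788 = 124.2953 per 1 000.
District 7: 0.3442×10.254 + 0.2362×194.089 + 0.2915×173.885 + 0.1281×9.512 = 101.2686 per 1 000.
Difference = 124.2953 − 101.2686 = 23.0268.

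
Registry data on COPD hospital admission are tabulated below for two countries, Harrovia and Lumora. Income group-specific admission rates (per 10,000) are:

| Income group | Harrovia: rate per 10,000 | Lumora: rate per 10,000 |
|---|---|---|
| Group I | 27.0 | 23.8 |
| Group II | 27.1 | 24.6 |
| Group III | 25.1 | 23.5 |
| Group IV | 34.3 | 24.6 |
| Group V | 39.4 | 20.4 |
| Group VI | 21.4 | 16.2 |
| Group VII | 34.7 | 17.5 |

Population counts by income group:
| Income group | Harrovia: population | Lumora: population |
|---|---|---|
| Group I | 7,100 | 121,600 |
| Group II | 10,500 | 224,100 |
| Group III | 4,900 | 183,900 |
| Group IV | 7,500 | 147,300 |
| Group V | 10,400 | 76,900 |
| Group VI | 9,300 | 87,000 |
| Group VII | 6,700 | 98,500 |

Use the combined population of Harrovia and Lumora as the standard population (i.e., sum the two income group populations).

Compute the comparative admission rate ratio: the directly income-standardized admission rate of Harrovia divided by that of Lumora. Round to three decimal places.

1.304

Combined standard total = 995,700; weights = 0.1293, 0.2356, 0.1896, 0.1555, 0.0877, 0.0967, 0.1057.
Harrovia: 0.1293×27.0 + 0.2356×27.1 + 0.1896×25.1 + 0.1555×34.3 + 0.0877×39.4 + 0.0967×21.4 + 0.1057×34.7 = 29.1573 per 10,000.
Lumora: 0.1293×23.8 + 0.2356×24.6 + 0.1896×23.5 + 0.1555×24.6 + 0.0877×20.4 + 0.0967×16.2 + 0.1057×17.5 = 22.3572 per 10,000.
Ratio = 29.1573 ÷ 22.3572 = 1.30416.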